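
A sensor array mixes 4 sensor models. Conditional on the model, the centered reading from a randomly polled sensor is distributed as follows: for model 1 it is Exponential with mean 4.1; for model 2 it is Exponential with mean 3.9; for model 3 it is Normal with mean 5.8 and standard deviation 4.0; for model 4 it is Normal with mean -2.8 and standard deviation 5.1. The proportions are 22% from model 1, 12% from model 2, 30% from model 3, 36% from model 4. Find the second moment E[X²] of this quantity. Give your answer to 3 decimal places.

For each component E[X²] = Var + (mean)², giving 1: 33.62; 2: 30.42; 3: 49.64; 4: 33.85.
Overall E[X²] = 0.22·33.62 + 0.12·30.42 + 0.3·49.64 + 0.36·33.85 = 38.1248.

38.125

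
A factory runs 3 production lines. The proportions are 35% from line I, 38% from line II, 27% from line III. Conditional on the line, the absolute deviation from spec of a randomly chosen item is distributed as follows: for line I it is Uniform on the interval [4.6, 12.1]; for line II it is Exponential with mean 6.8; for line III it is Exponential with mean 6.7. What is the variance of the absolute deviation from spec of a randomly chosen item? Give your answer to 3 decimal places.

Per component, I: μ=8.35, E[X²]=74.41; II: μ=6.8, E[X²]=92.48; III: μ=6.7, E[X²]=89.78.
E[X] = 0.35·8.35 + 0.38·6.8 + 0.27·6.7 = 7.3155.
E[X²] = 0.35·74.41 + 0.38·92.48 + 0.27·89.78 = 85.4265.
Var(X) = E[X²] − (E[X])² = 85.4265 − 53.5165 = 31.91.

31.910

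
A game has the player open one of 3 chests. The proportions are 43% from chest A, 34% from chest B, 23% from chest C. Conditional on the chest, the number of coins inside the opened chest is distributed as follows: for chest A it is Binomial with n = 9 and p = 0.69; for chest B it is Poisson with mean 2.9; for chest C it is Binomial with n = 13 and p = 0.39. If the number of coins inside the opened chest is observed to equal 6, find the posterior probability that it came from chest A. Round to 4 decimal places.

0.6627

Likelihoods P(X=6 | ·): A: 0.270059; B: 0.0454571; C: 0.189764.
Posterior ∝ prior × likelihood. Numerator for A: 0.43·0.270059 = 0.116125.
Normalizing constant: 0.43·0.270059 + 0.34·0.0454571 + 0.23·0.189764 = 0.175227.
P(A | observation) = 0.116125 / 0.175227 = 0.662716.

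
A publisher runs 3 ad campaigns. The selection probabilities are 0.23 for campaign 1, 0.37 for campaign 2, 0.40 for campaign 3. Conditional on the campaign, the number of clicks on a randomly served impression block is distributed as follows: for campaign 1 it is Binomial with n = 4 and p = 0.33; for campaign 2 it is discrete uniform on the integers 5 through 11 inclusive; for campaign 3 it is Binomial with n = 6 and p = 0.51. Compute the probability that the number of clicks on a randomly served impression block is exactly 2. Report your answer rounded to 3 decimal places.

0.157

Conditional on each campaign, P(X = 2): 1: 0.293311; 2: 0; 3: 0.224914.
By total probability, P(X = 2) = 0.23·0.293311 + 0.37·0 + 0.4·0.224914 = 0.157427.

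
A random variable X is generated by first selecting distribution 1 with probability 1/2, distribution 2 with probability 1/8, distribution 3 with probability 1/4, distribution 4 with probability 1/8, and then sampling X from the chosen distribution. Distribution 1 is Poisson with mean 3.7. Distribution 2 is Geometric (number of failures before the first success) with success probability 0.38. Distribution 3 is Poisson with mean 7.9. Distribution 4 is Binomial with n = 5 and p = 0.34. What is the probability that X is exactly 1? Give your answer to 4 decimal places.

0.1162

Conditional on each component, P(X = 1): 1: 0.091477; 2: 0.2356; 3: 0.00292887; 4: 0.322571.
By total probability, P(X = 1) = 0.5·0.091477 + 0.125·0.2356 + 0.25·0.00292887 + 0.125·0.322571 = 0.116242.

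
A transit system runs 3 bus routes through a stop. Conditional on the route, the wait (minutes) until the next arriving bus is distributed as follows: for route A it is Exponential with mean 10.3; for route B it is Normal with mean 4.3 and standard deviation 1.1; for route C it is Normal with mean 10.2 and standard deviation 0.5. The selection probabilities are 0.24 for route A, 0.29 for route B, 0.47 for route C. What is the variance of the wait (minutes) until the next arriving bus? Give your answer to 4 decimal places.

33.1813

Per component, A: μ=10.3, E[X²]=212.18; B: μ=4.3, E[X²]=19.7; C: μ=10.2, E[X²]=104.29.
E[X] = 0.24·10.3 + 0.29·4.3 + 0.47·10.2 = 8.513.
E[X²] = 0.24·212.18 + 0.29·19.7 + 0.47·104.29 = 105.653.
Var(X) = E[X²] − (E[X])² = 105.653 − 72.4712 = 33.1813.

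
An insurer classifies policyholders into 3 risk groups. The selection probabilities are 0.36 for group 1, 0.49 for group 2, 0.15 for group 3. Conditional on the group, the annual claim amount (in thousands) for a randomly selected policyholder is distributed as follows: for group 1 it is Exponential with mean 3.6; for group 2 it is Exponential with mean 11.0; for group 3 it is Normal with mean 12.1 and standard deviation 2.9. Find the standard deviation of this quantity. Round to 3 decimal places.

8.881

Per component, 1: μ=3.6, E[X²]=25.92; 2: μ=11, E[X²]=242; 3: μ=12.1, E[X²]=154.82.
E[X] = 0.36·3.6 + 0.49·11 + 0.15·12.1 = 8.501.
E[X²] = 0.36·25.92 + 0.49·242 + 0.15·154.82 = 151.134.
Var(X) = E[X²] − (E[X])² = 151.134 − 72.267 = 78.8672.
SD(X) = √78.8672 = 8.88072.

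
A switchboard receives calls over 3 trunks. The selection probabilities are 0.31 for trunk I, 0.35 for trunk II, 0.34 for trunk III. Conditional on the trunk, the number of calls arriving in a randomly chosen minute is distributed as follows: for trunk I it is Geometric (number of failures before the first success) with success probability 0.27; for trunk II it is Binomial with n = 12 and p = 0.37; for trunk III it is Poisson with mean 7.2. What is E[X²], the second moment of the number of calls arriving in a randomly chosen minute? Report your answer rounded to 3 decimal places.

33.323

For each component E[X²] = Var + (mean)², giving I: 17.3237; II: 22.5108; III: 59.04.
Overall E[X²] = 0.31·17.3237 + 0.35·22.5108 + 0.34·59.04 = 33.3227.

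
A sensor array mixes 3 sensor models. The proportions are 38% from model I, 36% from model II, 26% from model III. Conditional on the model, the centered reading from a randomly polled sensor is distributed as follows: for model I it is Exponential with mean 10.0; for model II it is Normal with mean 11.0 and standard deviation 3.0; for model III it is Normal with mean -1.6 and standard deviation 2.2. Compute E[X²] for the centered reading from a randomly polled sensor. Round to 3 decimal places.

For each component E[X²] = Var + (mean)², giving I: 200; II: 130; III: 7.4.
Overall E[X²] = 0.38·200 + 0.36·130 + 0.26·7.4 = 124.724.

124.724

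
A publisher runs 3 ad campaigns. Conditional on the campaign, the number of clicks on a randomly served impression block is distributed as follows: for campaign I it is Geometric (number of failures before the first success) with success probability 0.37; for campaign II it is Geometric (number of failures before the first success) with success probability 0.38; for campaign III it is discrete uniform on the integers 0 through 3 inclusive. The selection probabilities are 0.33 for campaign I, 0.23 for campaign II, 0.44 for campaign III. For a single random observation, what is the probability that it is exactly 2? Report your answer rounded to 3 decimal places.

0.192

Conditional on each campaign, P(X = 2): I: 0.146853; II: 0.146072; III: 0.25.
By total probability, P(X = 2) = 0.33·0.146853 + 0.23·0.146072 + 0.44·0.25 = 0.192058.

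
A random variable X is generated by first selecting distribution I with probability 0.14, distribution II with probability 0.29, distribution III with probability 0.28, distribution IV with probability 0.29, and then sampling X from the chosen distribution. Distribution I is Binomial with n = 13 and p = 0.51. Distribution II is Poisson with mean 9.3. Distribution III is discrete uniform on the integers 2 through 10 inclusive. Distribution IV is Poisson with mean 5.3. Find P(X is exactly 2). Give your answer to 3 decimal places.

0.054

Conditional on each component, P(X = 2): I: 0.00793217; II: 0.00395364; III: 0.111111; IV: 0.0701069.
By total probability, P(X = 2) = 0.14·0.00793217 + 0.29·0.00395364 + 0.28·0.111111 + 0.29·0.0701069 = 0.0536992.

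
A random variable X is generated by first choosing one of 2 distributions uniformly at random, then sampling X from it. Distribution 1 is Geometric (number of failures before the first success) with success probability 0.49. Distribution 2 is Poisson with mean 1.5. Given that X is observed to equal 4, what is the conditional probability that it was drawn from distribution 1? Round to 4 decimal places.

Likelihoods P(X=4 | ·): 1: 0.0331495; 2: 0.0470665.
Posterior ∝ prior × likelihood. Numerator for 1: 0.5·0.0331495 = 0.0165747.
Normalizing constant: 0.5·0.0331495 + 0.5·0.0470665 = 0.040108.
P(1 | observation) = 0.0165747 / 0.040108 = 0.413253.

0.4133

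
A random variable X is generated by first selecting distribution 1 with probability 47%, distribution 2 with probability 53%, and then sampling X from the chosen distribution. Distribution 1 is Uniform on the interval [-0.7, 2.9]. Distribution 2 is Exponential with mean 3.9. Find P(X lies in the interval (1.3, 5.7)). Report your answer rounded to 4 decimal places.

Conditional on each component, P(1.3 < X < 5.7): 1: 0.444444; 2: 0.484652.
By total probability, P(1.3 < X < 5.7) = 0.47·0.444444 + 0.53·0.484652 = 0.465754.

0.4658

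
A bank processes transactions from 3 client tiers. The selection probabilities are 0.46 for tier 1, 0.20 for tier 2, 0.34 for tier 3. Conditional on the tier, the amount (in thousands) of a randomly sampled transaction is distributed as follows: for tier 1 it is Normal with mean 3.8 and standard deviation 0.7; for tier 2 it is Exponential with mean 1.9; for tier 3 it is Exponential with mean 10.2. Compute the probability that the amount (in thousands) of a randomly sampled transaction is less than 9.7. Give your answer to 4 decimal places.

0.8674

Conditional on each tier, P(X < 9.7): 1: 1; 2: 0.993935; 3: 0.613638.
By total probability, P(X < 9.7) = 0.46·1 + 0.2·0.993935 + 0.34·0.613638 = 0.867424.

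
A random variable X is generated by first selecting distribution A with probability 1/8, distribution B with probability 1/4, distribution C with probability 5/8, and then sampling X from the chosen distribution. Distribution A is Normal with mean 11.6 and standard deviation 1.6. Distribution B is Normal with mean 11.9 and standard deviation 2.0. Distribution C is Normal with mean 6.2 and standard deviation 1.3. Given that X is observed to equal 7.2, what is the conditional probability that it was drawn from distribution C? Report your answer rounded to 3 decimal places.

Likelihoods f(7.2 | ·): A: 0.00568348; B: 0.0126091; C: 0.228285.
Posterior ∝ prior × likelihood. Numerator for C: 0.625·0.228285 = 0.142678.
Normalizing constant: 0.125·0.00568348 + 0.25·0.0126091 + 0.625·0.228285 = 0.146541.
P(C | observation) = 0.142678 / 0.146541 = 0.973641.

0.974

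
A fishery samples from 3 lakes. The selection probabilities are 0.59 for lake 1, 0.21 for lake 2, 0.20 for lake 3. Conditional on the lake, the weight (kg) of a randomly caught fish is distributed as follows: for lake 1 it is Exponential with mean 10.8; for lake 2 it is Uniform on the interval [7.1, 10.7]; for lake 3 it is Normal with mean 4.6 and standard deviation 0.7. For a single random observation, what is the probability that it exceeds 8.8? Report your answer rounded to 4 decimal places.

Conditional on each lake, P(X > 8.8): 1: 0.442721; 2: 0.527778; 3: 9.86588e-10.
By total probability, P(X > 8.8) = 0.59·0.442721 + 0.21·0.527778 + 0.2·9.86588e-10 = 0.372039.

0.3720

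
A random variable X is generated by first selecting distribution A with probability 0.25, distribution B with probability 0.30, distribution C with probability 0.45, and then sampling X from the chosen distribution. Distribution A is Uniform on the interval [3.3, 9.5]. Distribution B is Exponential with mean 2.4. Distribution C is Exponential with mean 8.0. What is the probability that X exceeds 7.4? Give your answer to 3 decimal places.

Conditional on each component, P(X > 7.4): A: 0.33871; B: 0.0458063; C: 0.396531.
By total probability, P(X > 7.4) = 0.25·0.33871 + 0.3·0.0458063 + 0.45·0.396531 = 0.276858.

0.277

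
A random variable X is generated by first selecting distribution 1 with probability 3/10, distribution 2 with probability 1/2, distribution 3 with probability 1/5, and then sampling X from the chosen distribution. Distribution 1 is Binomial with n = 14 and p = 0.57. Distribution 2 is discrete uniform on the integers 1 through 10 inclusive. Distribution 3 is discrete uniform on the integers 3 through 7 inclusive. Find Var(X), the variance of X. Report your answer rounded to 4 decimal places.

7.0348

Per component, 1: μ=7.98, E[X²]=67.1118; 2: μ=5.5, E[X²]=38.5; 3: μ=5, E[X²]=27.
E[X] = 0.3·7.98 + 0.5·5.5 + 0.2·5 = 6.144.
E[X²] = 0.3·67.1118 + 0.5·38.5 + 0.2·27 = 44.7835.
Var(X) = E[X²] − (E[X])² = 44.7835 − 37.7487 = 7.0348.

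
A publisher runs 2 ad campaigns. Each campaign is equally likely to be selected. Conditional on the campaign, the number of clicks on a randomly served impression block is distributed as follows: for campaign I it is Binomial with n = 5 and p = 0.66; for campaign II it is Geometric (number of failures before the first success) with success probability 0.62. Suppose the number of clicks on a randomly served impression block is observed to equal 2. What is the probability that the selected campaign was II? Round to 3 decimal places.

Likelihoods P(X=2 | ·): I: 0.171208; II: 0.089528.
Posterior ∝ prior × likelihood. Numerator for II: 0.5·0.089528 = 0.044764.
Normalizing constant: 0.5·0.171208 + 0.5·0.089528 = 0.130368.
P(II | observation) = 0.044764 / 0.130368 = 0.343366.

0.343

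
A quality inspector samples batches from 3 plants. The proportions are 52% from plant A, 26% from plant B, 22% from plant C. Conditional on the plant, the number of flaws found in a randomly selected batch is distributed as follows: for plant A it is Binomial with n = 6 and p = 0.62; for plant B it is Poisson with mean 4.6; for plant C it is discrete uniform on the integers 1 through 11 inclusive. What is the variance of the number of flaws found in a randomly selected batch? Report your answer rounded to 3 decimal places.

Per component, A: μ=3.72, E[X²]=15.252; B: μ=4.6, E[X²]=25.76; C: μ=6, E[X²]=46.
E[X] = 0.52·3.72 + 0.26·4.6 + 0.22·6 = 4.4504.
E[X²] = 0.52·15.252 + 0.26·25.76 + 0.22·46 = 24.7486.
Var(X) = E[X²] − (E[X])² = 24.7486 − 19.8061 = 4.94258.

4.943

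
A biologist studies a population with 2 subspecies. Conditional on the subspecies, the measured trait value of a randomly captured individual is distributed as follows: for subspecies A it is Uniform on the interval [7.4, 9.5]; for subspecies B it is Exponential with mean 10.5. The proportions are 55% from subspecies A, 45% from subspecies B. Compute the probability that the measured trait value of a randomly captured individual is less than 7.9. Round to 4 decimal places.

0.3689

Conditional on each subspecies, P(X < 7.9): A: 0.238095; B: 0.528757.
By total probability, P(X < 7.9) = 0.55·0.238095 + 0.45·0.528757 = 0.368893.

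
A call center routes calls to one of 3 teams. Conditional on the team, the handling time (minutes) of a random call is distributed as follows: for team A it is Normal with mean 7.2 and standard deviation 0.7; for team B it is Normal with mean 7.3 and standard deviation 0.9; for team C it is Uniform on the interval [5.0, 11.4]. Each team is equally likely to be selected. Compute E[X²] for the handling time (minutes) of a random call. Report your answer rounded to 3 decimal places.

For each component E[X²] = Var + (mean)², giving A: 52.33; B: 54.1; C: 70.6533.
Overall E[X²] = 0.333333·52.33 + 0.333333·54.1 + 0.333333·70.6533 = 59.0278.

59.028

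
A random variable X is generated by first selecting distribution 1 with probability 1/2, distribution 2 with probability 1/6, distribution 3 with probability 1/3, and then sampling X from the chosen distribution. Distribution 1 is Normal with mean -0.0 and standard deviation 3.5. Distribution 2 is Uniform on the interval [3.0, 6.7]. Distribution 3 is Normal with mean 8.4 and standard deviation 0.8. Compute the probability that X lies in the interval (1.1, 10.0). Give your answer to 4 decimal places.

Conditional on each component, P(1.1 < X < 10.0): 1: 0.374515; 2: 1; 3: 0.97725.
By total probability, P(1.1 < X < 10.0) = 0.5·0.374515 + 0.166667·1 + 0.333333·0.97725 = 0.679674.

0.6797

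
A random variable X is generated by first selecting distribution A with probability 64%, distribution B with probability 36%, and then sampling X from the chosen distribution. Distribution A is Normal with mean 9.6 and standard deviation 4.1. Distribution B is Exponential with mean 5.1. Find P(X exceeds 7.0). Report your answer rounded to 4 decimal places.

0.5629

Conditional on each component, P(X > 7.0): A: 0.737007; B: 0.25346.
By total probability, P(X > 7.0) = 0.64·0.737007 + 0.36·0.25346 = 0.56293.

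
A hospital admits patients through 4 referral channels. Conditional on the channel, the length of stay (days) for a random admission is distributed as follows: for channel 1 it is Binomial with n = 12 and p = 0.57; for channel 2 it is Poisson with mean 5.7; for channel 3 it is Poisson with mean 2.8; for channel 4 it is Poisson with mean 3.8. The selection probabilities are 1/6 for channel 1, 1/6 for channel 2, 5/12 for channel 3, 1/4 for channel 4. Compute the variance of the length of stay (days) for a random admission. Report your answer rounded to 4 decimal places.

5.9501

Per component, 1: μ=6.84, E[X²]=49.7268; 2: μ=5.7, E[X²]=38.19; 3: μ=2.8, E[X²]=10.64; 4: μ=3.8, E[X²]=18.24.
E[X] = 0.166667·6.84 + 0.166667·5.7 + 0.416667·2.8 + 0.25·3.8 = 4.20667.
E[X²] = 0.166667·49.7268 + 0.166667·38.19 + 0.416667·10.64 + 0.25·18.24 = 23.6461.
Var(X) = E[X²] − (E[X])² = 23.6461 − 17.696 = 5.95009.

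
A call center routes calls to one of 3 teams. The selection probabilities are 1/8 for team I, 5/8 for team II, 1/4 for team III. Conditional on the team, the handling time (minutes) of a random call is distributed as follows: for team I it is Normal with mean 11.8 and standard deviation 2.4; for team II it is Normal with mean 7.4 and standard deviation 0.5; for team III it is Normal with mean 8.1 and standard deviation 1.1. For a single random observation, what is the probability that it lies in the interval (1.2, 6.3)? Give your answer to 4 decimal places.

0.0228

Conditional on each team, P(1.2 < X < 6.3): I: 0.0109574; II: 0.0139034; III: 0.0508818.
By total probability, P(1.2 < X < 6.3) = 0.125·0.0109574 + 0.625·0.0139034 + 0.25·0.0508818 = 0.0227798.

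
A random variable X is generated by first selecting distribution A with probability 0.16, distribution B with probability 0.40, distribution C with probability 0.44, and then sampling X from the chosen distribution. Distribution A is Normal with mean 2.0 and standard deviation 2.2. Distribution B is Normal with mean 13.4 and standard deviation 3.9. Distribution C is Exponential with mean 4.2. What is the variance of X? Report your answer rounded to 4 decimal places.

38.1748

Per component, A: μ=2, E[X²]=8.84; B: μ=13.4, E[X²]=194.77; C: μ=4.2, E[X²]=35.28.
E[X] = 0.16·2 + 0.4·13.4 + 0.44·4.2 = 7.528.
E[X²] = 0.16·8.84 + 0.4·194.77 + 0.44·35.28 = 94.8456.
Var(X) = E[X²] − (E[X])² = 94.8456 − 56.6708 = 38.1748.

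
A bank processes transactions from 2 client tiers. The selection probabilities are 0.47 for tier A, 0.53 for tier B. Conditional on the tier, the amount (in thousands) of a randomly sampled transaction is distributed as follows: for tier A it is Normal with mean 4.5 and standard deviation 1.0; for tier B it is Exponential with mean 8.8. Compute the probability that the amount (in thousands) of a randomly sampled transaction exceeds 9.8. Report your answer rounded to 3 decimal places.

Conditional on each tier, P(X > 9.8): A: 5.79013e-08; B: 0.328363.
By total probability, P(X > 9.8) = 0.47·5.79013e-08 + 0.53·0.328363 = 0.174032.

0.174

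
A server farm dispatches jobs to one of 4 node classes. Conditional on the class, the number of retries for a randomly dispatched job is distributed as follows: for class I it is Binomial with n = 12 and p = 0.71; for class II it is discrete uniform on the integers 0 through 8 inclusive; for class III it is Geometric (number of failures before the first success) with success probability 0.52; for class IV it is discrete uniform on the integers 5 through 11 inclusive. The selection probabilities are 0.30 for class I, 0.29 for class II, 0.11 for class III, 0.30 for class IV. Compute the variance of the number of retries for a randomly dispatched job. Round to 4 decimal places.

11.1229

Per component, I: μ=8.52, E[X²]=75.0612; II: μ=4, E[X²]=22.6667; III: μ=0.923077, E[X²]=2.62722; IV: μ=8, E[X²]=68.
E[X] = 0.3·8.52 + 0.29·4 + 0.11·0.923077 + 0.3·8 = 6.21754.
E[X²] = 0.3·75.0612 + 0.29·22.6667 + 0.11·2.62722 + 0.3·68 = 49.7807.
Var(X) = E[X²] − (E[X])² = 49.7807 − 38.6578 = 11.1229.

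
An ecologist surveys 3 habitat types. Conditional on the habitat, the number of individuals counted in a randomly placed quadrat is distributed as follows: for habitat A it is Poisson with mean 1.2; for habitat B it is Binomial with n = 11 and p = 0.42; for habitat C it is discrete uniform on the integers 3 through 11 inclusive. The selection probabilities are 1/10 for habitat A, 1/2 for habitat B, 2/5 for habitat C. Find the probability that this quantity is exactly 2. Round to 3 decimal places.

0.058

Conditional on each habitat, P(X = 2): A: 0.21686; B: 0.0720631; C: 0.
By total probability, P(X = 2) = 0.1·0.21686 + 0.5·0.0720631 + 0.4·0 = 0.0577176.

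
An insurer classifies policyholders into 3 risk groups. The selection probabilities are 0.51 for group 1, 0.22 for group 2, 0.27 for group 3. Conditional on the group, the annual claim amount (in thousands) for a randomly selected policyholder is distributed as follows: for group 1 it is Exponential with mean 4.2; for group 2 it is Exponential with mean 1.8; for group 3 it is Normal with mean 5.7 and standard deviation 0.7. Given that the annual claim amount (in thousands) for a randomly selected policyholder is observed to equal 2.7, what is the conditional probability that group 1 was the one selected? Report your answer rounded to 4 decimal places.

0.7006

Likelihoods f(2.7 | ·): 1: 0.125188; 2: 0.123961; 3: 5.8532e-05.
Posterior ∝ prior × likelihood. Numerator for 1: 0.51·0.125188 = 0.0638457.
Normalizing constant: 0.51·0.125188 + 0.22·0.123961 + 0.27·5.8532e-05 = 0.091133.
P(1 | observation) = 0.0638457 / 0.091133 = 0.700577.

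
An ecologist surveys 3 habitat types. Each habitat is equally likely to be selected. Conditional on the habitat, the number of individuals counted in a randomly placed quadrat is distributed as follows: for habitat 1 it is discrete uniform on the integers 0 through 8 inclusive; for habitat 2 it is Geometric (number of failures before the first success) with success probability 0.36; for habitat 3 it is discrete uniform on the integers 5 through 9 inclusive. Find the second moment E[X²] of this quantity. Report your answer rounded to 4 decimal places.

27.2551

For each component E[X²] = Var + (mean)², giving 1: 22.6667; 2: 8.09877; 3: 51.
Overall E[X²] = 0.333333·22.6667 + 0.333333·8.09877 + 0.333333·51 = 27.2551.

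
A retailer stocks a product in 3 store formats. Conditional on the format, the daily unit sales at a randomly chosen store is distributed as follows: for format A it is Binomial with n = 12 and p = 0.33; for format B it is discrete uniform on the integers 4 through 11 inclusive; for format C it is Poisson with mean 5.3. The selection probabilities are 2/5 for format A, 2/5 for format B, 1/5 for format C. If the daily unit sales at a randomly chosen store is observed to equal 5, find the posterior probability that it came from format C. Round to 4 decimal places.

0.2175

Likelihoods P(X=5 | ·): A: 0.187853; B: 0.125; C: 0.173955.
Posterior ∝ prior × likelihood. Numerator for C: 0.2·0.173955 = 0.034791.
Normalizing constant: 0.4·0.187853 + 0.4·0.125 + 0.2·0.173955 = 0.159932.
P(C | observation) = 0.034791 / 0.159932 = 0.217536.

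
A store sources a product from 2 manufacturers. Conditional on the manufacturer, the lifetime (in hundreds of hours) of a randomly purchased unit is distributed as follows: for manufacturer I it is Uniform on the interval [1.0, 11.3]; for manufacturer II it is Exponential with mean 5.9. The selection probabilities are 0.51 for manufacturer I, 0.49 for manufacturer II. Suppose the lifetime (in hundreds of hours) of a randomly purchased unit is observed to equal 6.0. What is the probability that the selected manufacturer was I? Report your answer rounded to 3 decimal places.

Likelihoods f(6.0 | ·): I: 0.0970874; II: 0.0613045.
Posterior ∝ prior × likelihood. Numerator for I: 0.51·0.0970874 = 0.0495146.
Normalizing constant: 0.51·0.0970874 + 0.49·0.0613045 = 0.0795538.
P(I | observation) = 0.0495146 / 0.0795538 = 0.622404.

0.622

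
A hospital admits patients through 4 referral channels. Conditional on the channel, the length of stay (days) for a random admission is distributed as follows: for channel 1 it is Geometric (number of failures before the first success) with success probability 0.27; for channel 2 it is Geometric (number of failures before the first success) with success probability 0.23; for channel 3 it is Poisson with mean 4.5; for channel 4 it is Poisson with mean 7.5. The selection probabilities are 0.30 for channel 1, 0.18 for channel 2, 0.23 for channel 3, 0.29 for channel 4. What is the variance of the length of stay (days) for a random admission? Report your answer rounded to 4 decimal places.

12.6358

Per component, 1: μ=2.7037, E[X²]=17.3237; 2: μ=3.34783, E[X²]=25.7637; 3: μ=4.5, E[X²]=24.75; 4: μ=7.5, E[X²]=63.75.
E[X] = 0.3·2.7037 + 0.18·3.34783 + 0.23·4.5 + 0.29·7.5 = 4.62372.
E[X²] = 0.3·17.3237 + 0.18·25.7637 + 0.23·24.75 + 0.29·63.75 = 34.0146.
Var(X) = E[X²] − (E[X])² = 34.0146 − 21.3788 = 12.6358.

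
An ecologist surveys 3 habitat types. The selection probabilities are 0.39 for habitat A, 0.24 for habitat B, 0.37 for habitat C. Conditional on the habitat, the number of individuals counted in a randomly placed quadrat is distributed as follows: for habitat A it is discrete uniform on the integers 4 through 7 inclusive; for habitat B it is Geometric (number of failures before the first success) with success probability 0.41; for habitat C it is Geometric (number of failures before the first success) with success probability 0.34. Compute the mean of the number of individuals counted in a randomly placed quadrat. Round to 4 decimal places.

Component means — A: 5.5; B: 1.43902; C: 1.94118.
E[X] = 0.39·5.5 + 0.24·1.43902 + 0.37·1.94118 = 3.2086.

3.2086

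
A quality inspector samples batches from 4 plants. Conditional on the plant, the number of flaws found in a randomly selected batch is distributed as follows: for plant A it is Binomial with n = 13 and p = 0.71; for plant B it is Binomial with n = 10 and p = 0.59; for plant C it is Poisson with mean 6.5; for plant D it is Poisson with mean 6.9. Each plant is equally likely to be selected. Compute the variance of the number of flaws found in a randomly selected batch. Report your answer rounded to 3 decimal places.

Per component, A: μ=9.23, E[X²]=87.8696; B: μ=5.9, E[X²]=37.229; C: μ=6.5, E[X²]=48.75; D: μ=6.9, E[X²]=54.51.
E[X] = 0.25·9.23 + 0.25·5.9 + 0.25·6.5 + 0.25·6.9 = 7.1325.
E[X²] = 0.25·87.8696 + 0.25·37.229 + 0.25·48.75 + 0.25·54.51 = 57.0896.
Var(X) = E[X²] − (E[X])² = 57.0896 − 50.8726 = 6.21709.

6.217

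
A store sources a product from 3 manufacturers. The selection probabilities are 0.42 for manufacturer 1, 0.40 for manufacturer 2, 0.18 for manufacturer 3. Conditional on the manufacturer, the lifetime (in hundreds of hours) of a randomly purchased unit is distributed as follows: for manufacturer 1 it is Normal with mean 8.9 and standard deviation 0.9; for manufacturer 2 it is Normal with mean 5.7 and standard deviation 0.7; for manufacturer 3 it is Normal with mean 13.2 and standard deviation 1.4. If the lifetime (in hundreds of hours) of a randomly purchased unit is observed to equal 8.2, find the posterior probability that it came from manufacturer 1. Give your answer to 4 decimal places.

Likelihoods f(8.2 | ·): 1: 0.327572; 2: 0.000968449; 3: 0.000484225.
Posterior ∝ prior × likelihood. Numerator for 1: 0.42·0.327572 = 0.13758.
Normalizing constant: 0.42·0.327572 + 0.4·0.000968449 + 0.18·0.000484225 = 0.138055.
P(1 | observation) = 0.13758 / 0.138055 = 0.996563.

0.9966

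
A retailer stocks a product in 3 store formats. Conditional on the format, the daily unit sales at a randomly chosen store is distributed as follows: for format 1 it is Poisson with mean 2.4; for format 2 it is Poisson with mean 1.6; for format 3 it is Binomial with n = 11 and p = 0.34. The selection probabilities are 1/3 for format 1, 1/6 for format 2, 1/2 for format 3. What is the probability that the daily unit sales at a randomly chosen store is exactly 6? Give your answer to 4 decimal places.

Conditional on each format, P(X = 6): 1: 0.0240784; 2: 0.00470453; 3: 0.0893789.
By total probability, P(X = 6) = 0.333333·0.0240784 + 0.166667·0.00470453 + 0.5·0.0893789 = 0.0534997.

0.0535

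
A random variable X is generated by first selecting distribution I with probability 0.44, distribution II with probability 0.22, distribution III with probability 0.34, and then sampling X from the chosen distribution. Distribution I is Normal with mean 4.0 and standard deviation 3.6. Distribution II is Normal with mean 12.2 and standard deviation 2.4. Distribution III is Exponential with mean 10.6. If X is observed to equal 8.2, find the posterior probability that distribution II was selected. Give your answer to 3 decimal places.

0.188

Likelihoods f(8.2 | ·): I: 0.0561107; II: 0.0414488; III: 0.0435242.
Posterior ∝ prior × likelihood. Numerator for II: 0.22·0.0414488 = 0.00911874.
Normalizing constant: 0.44·0.0561107 + 0.22·0.0414488 + 0.34·0.0435242 = 0.0486057.
P(II | observation) = 0.00911874 / 0.0486057 = 0.187606.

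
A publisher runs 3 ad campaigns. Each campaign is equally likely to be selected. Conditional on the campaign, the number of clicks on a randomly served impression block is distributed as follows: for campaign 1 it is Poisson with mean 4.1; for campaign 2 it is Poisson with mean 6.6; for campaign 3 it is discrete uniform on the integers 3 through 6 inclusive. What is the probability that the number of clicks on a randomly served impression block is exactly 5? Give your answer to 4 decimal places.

Conditional on each campaign, P(X = 5): 1: 0.160004; 2: 0.141969; 3: 0.25.
By total probability, P(X = 5) = 0.333333·0.160004 + 0.333333·0.141969 + 0.333333·0.25 = 0.183991.

0.1840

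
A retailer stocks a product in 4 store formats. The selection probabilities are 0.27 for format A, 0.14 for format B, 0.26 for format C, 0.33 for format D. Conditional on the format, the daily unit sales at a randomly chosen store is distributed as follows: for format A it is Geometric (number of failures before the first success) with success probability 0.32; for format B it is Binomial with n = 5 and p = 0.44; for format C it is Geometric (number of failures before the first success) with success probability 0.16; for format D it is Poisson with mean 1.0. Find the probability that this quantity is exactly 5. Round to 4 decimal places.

0.0333

Conditional on each format, P(X = 5): A: 0.0465259; B: 0.0164916; C: 0.0669139; D: 0.00306566.
By total probability, P(X = 5) = 0.27·0.0465259 + 0.14·0.0164916 + 0.26·0.0669139 + 0.33·0.00306566 = 0.0332801.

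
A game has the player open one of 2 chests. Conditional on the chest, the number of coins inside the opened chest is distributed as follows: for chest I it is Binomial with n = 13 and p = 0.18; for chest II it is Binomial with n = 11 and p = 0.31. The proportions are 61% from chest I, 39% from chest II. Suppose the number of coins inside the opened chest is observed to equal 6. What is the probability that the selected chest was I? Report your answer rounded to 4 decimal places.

Likelihoods P(X=6 | ·): I: 0.0145495; II: 0.0641295.
Posterior ∝ prior × likelihood. Numerator for I: 0.61·0.0145495 = 0.00887522.
Normalizing constant: 0.61·0.0145495 + 0.39·0.0641295 = 0.0338857.
P(I | observation) = 0.00887522 / 0.0338857 = 0.261916.

0.2619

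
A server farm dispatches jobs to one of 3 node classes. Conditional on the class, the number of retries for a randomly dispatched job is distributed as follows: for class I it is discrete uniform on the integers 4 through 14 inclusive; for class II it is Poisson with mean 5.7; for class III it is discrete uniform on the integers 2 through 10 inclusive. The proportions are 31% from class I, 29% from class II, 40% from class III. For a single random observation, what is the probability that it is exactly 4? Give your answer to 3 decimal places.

0.115

Conditional on each class, P(X = 4): I: 0.0909091; II: 0.147167; III: 0.111111.
By total probability, P(X = 4) = 0.31·0.0909091 + 0.29·0.147167 + 0.4·0.111111 = 0.115305.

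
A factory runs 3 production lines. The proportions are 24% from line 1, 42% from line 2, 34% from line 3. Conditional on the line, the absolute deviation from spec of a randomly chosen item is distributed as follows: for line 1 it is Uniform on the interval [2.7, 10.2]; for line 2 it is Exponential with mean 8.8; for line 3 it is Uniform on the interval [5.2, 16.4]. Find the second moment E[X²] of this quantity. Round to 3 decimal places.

119.371

For each component E[X²] = Var + (mean)², giving 1: 46.29; 2: 154.88; 3: 127.093.
Overall E[X²] = 0.24·46.29 + 0.42·154.88 + 0.34·127.093 = 119.371.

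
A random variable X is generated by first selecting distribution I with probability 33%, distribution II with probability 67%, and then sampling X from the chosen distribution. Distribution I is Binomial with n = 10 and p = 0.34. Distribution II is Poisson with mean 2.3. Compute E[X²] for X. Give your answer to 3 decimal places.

For each component E[X²] = Var + (mean)², giving I: 13.804; II: 7.59.
Overall E[X²] = 0.33·13.804 + 0.67·7.59 = 9.64062.

9.641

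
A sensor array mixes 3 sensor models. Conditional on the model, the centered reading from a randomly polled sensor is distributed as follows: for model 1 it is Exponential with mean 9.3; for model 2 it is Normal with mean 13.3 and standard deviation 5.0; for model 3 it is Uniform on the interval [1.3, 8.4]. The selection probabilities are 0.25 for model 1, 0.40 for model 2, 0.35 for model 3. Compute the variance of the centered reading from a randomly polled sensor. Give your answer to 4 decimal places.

46.4219

Per component, 1: μ=9.3, E[X²]=172.98; 2: μ=13.3, E[X²]=201.89; 3: μ=4.85, E[X²]=27.7233.
E[X] = 0.25·9.3 + 0.4·13.3 + 0.35·4.85 = 9.3425.
E[X²] = 0.25·172.98 + 0.4·201.89 + 0.35·27.7233 = 133.704.
Var(X) = E[X²] − (E[X])² = 133.704 − 87.2823 = 46.4219.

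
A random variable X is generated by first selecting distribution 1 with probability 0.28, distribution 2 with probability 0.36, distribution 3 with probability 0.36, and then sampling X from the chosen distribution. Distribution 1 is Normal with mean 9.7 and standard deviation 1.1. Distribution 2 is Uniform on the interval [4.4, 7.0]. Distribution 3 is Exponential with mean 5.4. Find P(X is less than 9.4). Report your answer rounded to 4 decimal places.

0.7668

Conditional on each component, P(X < 9.4): 1: 0.392531; 2: 1; 3: 0.82461.
By total probability, P(X < 9.4) = 0.28·0.392531 + 0.36·1 + 0.36·0.82461 = 0.766768.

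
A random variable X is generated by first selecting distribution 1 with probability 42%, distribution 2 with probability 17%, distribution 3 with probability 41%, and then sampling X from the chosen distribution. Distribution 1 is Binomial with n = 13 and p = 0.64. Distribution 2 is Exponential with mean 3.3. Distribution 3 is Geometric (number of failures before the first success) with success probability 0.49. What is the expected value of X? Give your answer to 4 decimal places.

4.4821

Component means — 1: 8.32; 2: 3.3; 3: 1.04082.
E[X] = 0.42·8.32 + 0.17·3.3 + 0.41·1.04082 = 4.48213.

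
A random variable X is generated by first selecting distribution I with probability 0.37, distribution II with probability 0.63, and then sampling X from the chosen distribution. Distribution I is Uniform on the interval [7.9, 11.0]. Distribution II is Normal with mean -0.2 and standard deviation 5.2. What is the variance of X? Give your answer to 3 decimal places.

39.038

Per component, I: μ=9.45, E[X²]=90.1033; II: μ=-0.2, E[X²]=27.08.
E[X] = 0.37·9.45 + 0.63·-0.2 = 3.3705.
E[X²] = 0.37·90.1033 + 0.63·27.08 = 50.3986.
Var(X) = E[X²] − (E[X])² = 50.3986 − 11.3603 = 39.0384.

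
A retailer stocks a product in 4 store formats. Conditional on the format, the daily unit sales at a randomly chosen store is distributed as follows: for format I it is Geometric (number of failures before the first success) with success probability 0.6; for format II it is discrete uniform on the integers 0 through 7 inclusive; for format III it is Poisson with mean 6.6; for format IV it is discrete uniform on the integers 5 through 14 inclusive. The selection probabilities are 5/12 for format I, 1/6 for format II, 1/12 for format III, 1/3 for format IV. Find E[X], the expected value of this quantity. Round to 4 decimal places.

Component means — I: 0.666667; II: 3.5; III: 6.6; IV: 9.5.
E[X] = 0.416667·0.666667 + 0.166667·3.5 + 0.0833333·6.6 + 0.333333·9.5 = 4.57778.

4.5778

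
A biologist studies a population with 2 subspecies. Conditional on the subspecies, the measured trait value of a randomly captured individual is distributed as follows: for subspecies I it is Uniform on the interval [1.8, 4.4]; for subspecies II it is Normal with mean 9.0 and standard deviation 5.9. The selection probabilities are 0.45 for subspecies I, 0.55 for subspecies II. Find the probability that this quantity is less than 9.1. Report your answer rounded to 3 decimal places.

Conditional on each subspecies, P(X < 9.1): I: 1; II: 0.506761.
By total probability, P(X < 9.1) = 0.45·1 + 0.55·0.506761 = 0.728719.

0.729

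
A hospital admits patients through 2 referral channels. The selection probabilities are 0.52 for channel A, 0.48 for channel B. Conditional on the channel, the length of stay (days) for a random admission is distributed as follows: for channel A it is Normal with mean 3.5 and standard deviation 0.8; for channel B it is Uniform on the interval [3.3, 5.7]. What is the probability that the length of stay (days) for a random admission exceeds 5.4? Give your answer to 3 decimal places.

Conditional on each channel, P(X > 5.4): A: 0.00877448; B: 0.125.
By total probability, P(X > 5.4) = 0.52·0.00877448 + 0.48·0.125 = 0.0645627.

0.065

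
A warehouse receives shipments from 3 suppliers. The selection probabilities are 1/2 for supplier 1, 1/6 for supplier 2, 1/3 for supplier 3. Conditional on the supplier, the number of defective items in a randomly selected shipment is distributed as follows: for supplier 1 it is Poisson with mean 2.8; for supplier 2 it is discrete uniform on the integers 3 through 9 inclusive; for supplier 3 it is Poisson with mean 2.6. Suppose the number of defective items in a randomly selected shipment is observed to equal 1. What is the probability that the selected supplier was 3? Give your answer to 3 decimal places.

Likelihoods P(X=1 | ·): 1: 0.170268; 2: 0; 3: 0.193111.
Posterior ∝ prior × likelihood. Numerator for 3: 0.333333·0.193111 = 0.0643704.
Normalizing constant: 0.5·0.170268 + 0.166667·0 + 0.333333·0.193111 = 0.149505.
P(3 | observation) = 0.0643704 / 0.149505 = 0.430558.

0.431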